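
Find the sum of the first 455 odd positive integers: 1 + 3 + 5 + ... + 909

Sum of first n odd numbers = n²
= 455²
= 207025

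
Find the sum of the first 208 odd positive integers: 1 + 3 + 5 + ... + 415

Sum of first n odd numbers = n²
= 208²
= 43264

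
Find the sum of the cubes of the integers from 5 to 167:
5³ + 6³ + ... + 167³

Use ∑_{k=1}^{n} k³ = [n(n+1)/2]², then subtract the first 4 terms.
∑_{k=1}^{167} k³ = [167×168/2]² = 14028² = 196784784
∑_{k=1}^{4} k³ = [4×5/2]² = 10² = 100
∑_{k=5}^{167} k³ = 196784784 - 100 = 196784684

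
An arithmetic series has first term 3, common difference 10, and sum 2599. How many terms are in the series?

Using S = n/2 × [2a + (n-1)d]
2599 = n/2 × [2(3) + (n-1)(10)]
2599 = n/2 × [6 + 10n - 10]
5198 = n × [-4 + 10n]
10n² + (-4)n - 5198 = 0
Discriminant: Δ = (-4)² - 4(10)(-5198) = 16 + 207920 = 207936
√Δ = 456
n = [-(-4) + √Δ] / (2·10) = (4 + 456) / 20 = 460 / 20 = 23
(The negative root is discarded since n must be a positive integer.)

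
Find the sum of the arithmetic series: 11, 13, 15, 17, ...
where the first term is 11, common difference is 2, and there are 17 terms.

Sₙ = n/2 × (first + last)
Last term = a + (n-1)d = 11 + (17-1)×2 = 43
S_17 = 17/2 × (11 + 43)
S_17 = 17/2 × 54 = 459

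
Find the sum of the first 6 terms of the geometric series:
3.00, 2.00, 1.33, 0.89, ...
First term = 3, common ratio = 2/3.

Sₙ = a(1 - rⁿ) / (1 - r)
S_6 = 3(1 - (2/3)^6) / (1 - (2/3))
S_6 = 3(1 - (64/729)) / (1/3)
S_6 = 665/81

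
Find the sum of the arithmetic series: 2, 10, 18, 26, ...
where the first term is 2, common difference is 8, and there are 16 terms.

Sₙ = n/2 × (first + last)
Last term = a + (n-1)d = 2 + (16-1)×8 = 122
S_16 = 16/2 × (2 + 122)
S_16 = 16/2 × 124 = 992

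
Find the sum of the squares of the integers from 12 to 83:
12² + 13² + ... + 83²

Use ∑_{k=1}^{n} k² = n(n+1)(2n+1)/6, then subtract the first 11 terms.
∑_{k=1}^{83} k² = 83×84×167/6 = 194054
∑_{k=1}^{11} k² = 11×12×23/6 = 506
∑_{k=12}^{83} k² = 194054 - 506 = 193548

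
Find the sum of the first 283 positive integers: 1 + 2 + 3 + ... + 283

Formula: ∑k = n(n+1)/2
= 283×284/2
= 80372/2
= 40186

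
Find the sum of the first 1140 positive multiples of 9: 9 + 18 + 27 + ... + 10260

Factor out 9: = 9(1 + 2 + ... + 1140) = 9 × n(n+1)/2
= 9 × 1140×1141/2
= 9 × 650370
= 5853330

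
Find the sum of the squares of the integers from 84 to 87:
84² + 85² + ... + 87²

Use ∑_{k=1}^{n} k² = n(n+1)(2n+1)/6, then subtract the first 83 terms.
∑_{k=1}^{87} k² = 87×88×175/6 = 223300
∑_{k=1}^{83} k² = 83×84×167/6 = 194054
∑_{k=84}^{87} k² = 223300 - 194054 = 29246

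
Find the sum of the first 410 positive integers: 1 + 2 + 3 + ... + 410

Formula: ∑k = n(n+1)/2
= 410×411/2
= 168510/2
= 84255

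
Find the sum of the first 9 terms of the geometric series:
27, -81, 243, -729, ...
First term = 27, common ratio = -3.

Sₙ = a(1 - rⁿ) / (1 - r)
S_9 = 27(1 - (-3)^9) / (1 - (-3))
S_9 = 27(1 - (-19683)) / (4)
S_9 = 132867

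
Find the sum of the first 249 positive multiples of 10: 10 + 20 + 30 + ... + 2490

Factor out 10: = 10(1 + 2 + ... + 249) = 10 × n(n+1)/2
= 10 × 249×250/2
= 10 × 31125
= 311250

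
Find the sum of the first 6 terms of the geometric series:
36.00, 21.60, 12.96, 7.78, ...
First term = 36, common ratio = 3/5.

Sₙ = a(1 - rⁿ) / (1 - r)
S_6 = 36(1 - (3/5)^6) / (1 - (3/5))
S_6 = 36(1 - (729/15625)) / (2/5)
S_6 = 268128/3125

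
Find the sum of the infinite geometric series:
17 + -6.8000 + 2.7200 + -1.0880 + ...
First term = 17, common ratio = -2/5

For |r| < 1, S = a / (1 - r)
S = 17 / (1 - (-2/5))
S = 17 / (7/5)
S = 85/7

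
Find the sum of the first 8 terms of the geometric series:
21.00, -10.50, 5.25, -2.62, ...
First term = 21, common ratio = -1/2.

Sₙ = a(1 - rⁿ) / (1 - r)
S_8 = 21(1 - (-1/2)^8) / (1 - (-1/2))
S_8 = 21(1 - (1/256)) / (3/2)
S_8 = 1785/128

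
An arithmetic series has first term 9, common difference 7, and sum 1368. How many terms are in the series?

Using S = n/2 × [2a + (n-1)d]
1368 = n/2 × [2(9) + (n-1)(7)]
1368 = n/2 × [18 + 7n - 7]
2736 = n × [11 + 7n]
7n² + (11)n - 2736 = 0
Discriminant: Δ = (11)² - 4(7)(-2736) = 121 + 76608 = 76729
√Δ = 277
n = [-(11) + √Δ] / (2·7) = (-11 + 277) / 14 = 266 / 14 = 19
(The negative root is discarded since n must be a positive integer.)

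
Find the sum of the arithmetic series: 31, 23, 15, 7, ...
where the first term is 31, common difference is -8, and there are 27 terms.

Sₙ = n/2 × (first + last)
Last term = a + (n-1)d = 31 + (27-1)×(-8) = -177
S_27 = 27/2 × (31 + (-177))
S_27 = 27/2 × (-146) = -1971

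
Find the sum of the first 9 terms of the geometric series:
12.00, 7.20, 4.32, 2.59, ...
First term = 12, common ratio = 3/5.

Sₙ = a(1 - rⁿ) / (1 - r)
S_9 = 12(1 - (3/5)^9) / (1 - (3/5))
S_9 = 12(1 - (19683/1953125)) / (2/5)
S_9 = 11600652/390625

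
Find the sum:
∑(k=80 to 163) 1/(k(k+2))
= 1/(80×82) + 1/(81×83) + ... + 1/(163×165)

Partial fractions: 1/(k(k+2)) = (1/2)[1/k - 1/(k+2)]
Telescoping leaves the first two and last two terms:
= (1/2)[1/80 + 1/81 - 1/164 - 1/165]
= 37079/5844960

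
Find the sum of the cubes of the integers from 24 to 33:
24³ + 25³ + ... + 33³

Use ∑_{k=1}^{n} k³ = [n(n+1)/2]², then subtract the first 23 terms.
∑_{k=1}^{33} k³ = [33×34/2]² = 561² = 314721
∑_{k=1}^{23} k³ = [23×24/2]² = 276² = 76176
∑_{k=24}^{33} k³ = 314721 - 76176 = 238545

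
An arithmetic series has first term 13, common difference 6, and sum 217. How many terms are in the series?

Using S = n/2 × [2a + (n-1)d]
217 = n/2 × [2(13) + (n-1)(6)]
217 = n/2 × [26 + 6n - 6]
434 = n × [20 + 6n]
6n² + (20)n - 434 = 0
Discriminant: Δ = (20)² - 4(6)(-434) = 400 + 10416 = 10816
√Δ = 104
n = [-(20) + √Δ] / (2·6) = (-20 + 104) / 12 = 84 / 12 = 7
(The negative root is discarded since n must be a positive integer.)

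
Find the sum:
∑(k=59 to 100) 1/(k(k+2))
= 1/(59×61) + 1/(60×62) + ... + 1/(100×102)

Partial fractions: 1/(k(k+2)) = (1/2)[1/k - 1/(k+2)]
Telescoping leaves the first two and last two terms:
= (1/2)[1/59 + 1/60 - 1/101 - 1/102]
= 84553/12156360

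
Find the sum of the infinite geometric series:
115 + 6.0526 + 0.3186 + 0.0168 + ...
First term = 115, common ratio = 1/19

For |r| < 1, S = a / (1 - r)
S = 115 / (1 - (1/19))
S = 115 / (18/19)
S = 2185/18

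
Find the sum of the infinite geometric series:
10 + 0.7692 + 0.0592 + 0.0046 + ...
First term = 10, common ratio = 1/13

For |r| < 1, S = a / (1 - r)
S = 10 / (1 - (1/13))
S = 10 / (12/13)
S = 65/6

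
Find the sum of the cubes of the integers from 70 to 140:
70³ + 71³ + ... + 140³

Use ∑_{k=1}^{n} k³ = [n(n+1)/2]², then subtract the first 69 terms.
∑_{k=1}^{140} k³ = [140×141/2]² = 9870² = 97416900
∑_{k=1}^{69} k³ = [69×70/2]² = 2415² = 5832225
∑_{k=70}^{140} k³ = 97416900 - 5832225 = 91584675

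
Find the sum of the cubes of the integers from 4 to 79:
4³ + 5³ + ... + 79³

Use ∑_{k=1}^{n} k³ = [n(n+1)/2]², then subtract the first 3 terms.
∑_{k=1}^{79} k³ = [79×80/2]² = 3160² = 9985600
∑_{k=1}^{3} k³ = [3×4/2]² = 6² = 36
∑_{k=4}^{79} k³ = 9985600 - 36 = 9985564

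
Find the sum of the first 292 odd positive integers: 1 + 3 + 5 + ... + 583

Sum of first n odd numbers = n²
= 292²
= 85264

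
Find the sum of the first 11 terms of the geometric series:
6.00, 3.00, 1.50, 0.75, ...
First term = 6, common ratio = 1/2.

Sₙ = a(1 - rⁿ) / (1 - r)
S_11 = 6(1 - (1/2)^11) / (1 - (1/2))
S_11 = 6(1 - (1/2048)) / (1/2)
S_11 = 6141/512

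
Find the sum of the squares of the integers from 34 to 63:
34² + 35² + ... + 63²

Use ∑_{k=1}^{n} k² = n(n+1)(2n+1)/6, then subtract the first 33 terms.
∑_{k=1}^{63} k² = 63×64×127/6 = 85344
∑_{k=1}^{33} k² = 33×34×67/6 = 12529
∑_{k=34}^{63} k² = 85344 - 12529 = 72815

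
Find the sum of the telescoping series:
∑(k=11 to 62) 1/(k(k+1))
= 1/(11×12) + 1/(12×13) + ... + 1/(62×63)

Partial fractions: 1/(k(k+1)) = 1/k - 1/(k+1)
The series telescopes:
= (1/11 - 1/12) + (1/12 - 1/13) + ... + (1/62 - 1/63)
= 1/11 - 1/63
= 52/693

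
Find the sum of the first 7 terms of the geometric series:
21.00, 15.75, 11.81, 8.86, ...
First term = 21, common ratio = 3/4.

Sₙ = a(1 - rⁿ) / (1 - r)
S_7 = 21(1 - (3/4)^7) / (1 - (3/4))
S_7 = 21(1 - (2187/16384)) / (1/4)
S_7 = 298137/4096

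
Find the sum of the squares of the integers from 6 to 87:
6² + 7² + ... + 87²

Use ∑_{k=1}^{n} k² = n(n+1)(2n+1)/6, then subtract the first 5 terms.
∑_{k=1}^{87} k² = 87×88×175/6 = 223300
∑_{k=1}^{5} k² = 5×6×11/6 = 55
∑_{k=6}^{87} k² = 223300 - 55 = 223245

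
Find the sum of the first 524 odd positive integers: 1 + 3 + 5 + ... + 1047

Sum of first n odd numbers = n²
= 524²
= 274576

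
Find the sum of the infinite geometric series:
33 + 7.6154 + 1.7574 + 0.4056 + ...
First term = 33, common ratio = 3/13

For |r| < 1, S = a / (1 - r)
S = 33 / (1 - (3/13))
S = 33 / (10/13)
S = 429/10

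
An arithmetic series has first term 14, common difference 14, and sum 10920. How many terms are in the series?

Using S = n/2 × [2a + (n-1)d]
10920 = n/2 × [2(14) + (n-1)(14)]
10920 = n/2 × [28 + 14n - 14]
21840 = n × [14 + 14n]
14n² + (14)n - 21840 = 0
Discriminant: Δ = (14)² - 4(14)(-21840) = 196 + 1223040 = 1223236
√Δ = 1106
n = [-(14) + √Δ] / (2·14) = (-14 + 1106) / 28 = 1092 / 28 = 39
(The negative root is discarded since n must be a positive integer.)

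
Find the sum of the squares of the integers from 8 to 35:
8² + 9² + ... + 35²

Use ∑_{k=1}^{n} k² = n(n+1)(2n+1)/6, then subtract the first 7 terms.
∑_{k=1}^{35} k² = 35×36×71/6 = 14910
∑_{k=1}^{7} k² = 7×8×15/6 = 140
∑_{k=8}^{35} k² = 14910 - 140 = 14770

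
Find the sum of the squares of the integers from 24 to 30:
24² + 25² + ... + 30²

Use ∑_{k=1}^{n} k² = n(n+1)(2n+1)/6, then subtract the first 23 terms.
∑_{k=1}^{30} k² = 30×31×61/6 = 9455
∑_{k=1}^{23} k² = 23×24×47/6 = 4324
∑_{k=24}^{30} k² = 9455 - 4324 = 5131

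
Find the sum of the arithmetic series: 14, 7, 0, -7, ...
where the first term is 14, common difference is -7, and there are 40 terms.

Sₙ = n/2 × (first + last)
Last term = a + (n-1)d = 14 + (40-1)×(-7) = -259
S_40 = 40/2 × (14 + (-259))
S_40 = 40/2 × (-245) = -4900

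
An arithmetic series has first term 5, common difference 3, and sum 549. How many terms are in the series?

Using S = n/2 × [2a + (n-1)d]
549 = n/2 × [2(5) + (n-1)(3)]
549 = n/2 × [10 + 3n - 3]
1098 = n × [7 + 3n]
3n² + (7)n - 1098 = 0
Discriminant: Δ = (7)² - 4(3)(-1098) = 49 + 13176 = 13225
√Δ = 115
n = [-(7) + √Δ] / (2·3) = (-7 + 115) / 6 = 108 / 6 = 18
(The negative root is discarded since n must be a positive integer.)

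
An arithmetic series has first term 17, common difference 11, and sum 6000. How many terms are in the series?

Using S = n/2 × [2a + (n-1)d]
6000 = n/2 × [2(17) + (n-1)(11)]
6000 = n/2 × [34 + 11n - 11]
12000 = n × [23 + 11n]
11n² + (23)n - 12000 = 0
Discriminant: Δ = (23)² - 4(11)(-12000) = 529 + 528000 = 528529
√Δ = 727
n = [-(23) + √Δ] / (2·11) = (-23 + 727) / 22 = 704 / 22 = 32
(The negative root is discarded since n must be a positive integer.)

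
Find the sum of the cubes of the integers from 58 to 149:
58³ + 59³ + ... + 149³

Use ∑_{k=1}^{n} k³ = [n(n+1)/2]², then subtract the first 57 terms.
∑_{k=1}^{149} k³ = [149×150/2]² = 11175² = 124880625
∑_{k=1}^{57} k³ = [57×58/2]² = 1653² = 2732409
∑_{k=58}^{149} k³ = 124880625 - 2732409 = 122148216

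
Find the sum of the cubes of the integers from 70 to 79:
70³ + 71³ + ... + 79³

Use ∑_{k=1}^{n} k³ = [n(n+1)/2]², then subtract the first 69 terms.
∑_{k=1}^{79} k³ = [79×80/2]² = 3160² = 9985600
∑_{k=1}^{69} k³ = [69×70/2]² = 2415² = 5832225
∑_{k=70}^{79} k³ = 9985600 - 5832225 = 4153375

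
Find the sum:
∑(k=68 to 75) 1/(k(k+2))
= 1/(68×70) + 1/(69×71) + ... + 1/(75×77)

Partial fractions: 1/(k(k+2)) = (1/2)[1/k - 1/(k+2)]
Telescoping leaves the first two and last two terms:
= (1/2)[1/68 + 1/69 - 1/76 - 1/77]
= 10481/6864396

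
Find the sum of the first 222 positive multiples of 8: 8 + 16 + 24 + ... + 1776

Factor out 8: = 8(1 + 2 + ... + 222) = 8 × n(n+1)/2
= 8 × 222×223/2
= 8 × 24753
= 198024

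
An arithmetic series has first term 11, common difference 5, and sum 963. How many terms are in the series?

Using S = n/2 × [2a + (n-1)d]
963 = n/2 × [2(11) + (n-1)(5)]
963 = n/2 × [22 + 5n - 5]
1926 = n × [17 + 5n]
5n² + (17)n - 1926 = 0
Discriminant: Δ = (17)² - 4(5)(-1926) = 289 + 38520 = 38809
√Δ = 197
n = [-(17) + √Δ] / (2·5) = (-17 + 197) / 10 = 180 / 10 = 18
(The negative root is discarded since n must be a positive integer.)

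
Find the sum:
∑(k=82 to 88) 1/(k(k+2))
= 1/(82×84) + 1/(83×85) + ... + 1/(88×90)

Partial fractions: 1/(k(k+2)) = (1/2)[1/k - 1/(k+2)]
Telescoping leaves the first two and last two terms:
= (1/2)[1/82 + 1/83 - 1/89 - 1/90]
= 12922/13629015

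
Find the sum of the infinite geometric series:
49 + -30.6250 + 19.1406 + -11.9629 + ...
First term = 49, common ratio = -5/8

For |r| < 1, S = a / (1 - r)
S = 49 / (1 - (-5/8))
S = 49 / (13/8)
S = 392/13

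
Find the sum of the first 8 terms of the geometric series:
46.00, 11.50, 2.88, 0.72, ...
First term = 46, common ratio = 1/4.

Sₙ = a(1 - rⁿ) / (1 - r)
S_8 = 46(1 - (1/4)^8) / (1 - (1/4))
S_8 = 46(1 - (1/65536)) / (3/4)
S_8 = 502435/8192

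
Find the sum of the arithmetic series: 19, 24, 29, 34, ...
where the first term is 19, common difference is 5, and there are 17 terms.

Sₙ = n/2 × (first + last)
Last term = a + (n-1)d = 19 + (17-1)×5 = 99
S_17 = 17/2 × (19 + 99)
S_17 = 17/2 × 118 = 1003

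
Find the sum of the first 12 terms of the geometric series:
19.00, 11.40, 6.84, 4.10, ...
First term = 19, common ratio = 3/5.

Sₙ = a(1 - rⁿ) / (1 - r)
S_12 = 19(1 - (3/5)^12) / (1 - (3/5))
S_12 = 19(1 - (531441/244140625)) / (2/5)
S_12 = 2314287248/48828125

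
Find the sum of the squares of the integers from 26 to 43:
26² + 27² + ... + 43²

Use ∑_{k=1}^{n} k² = n(n+1)(2n+1)/6, then subtract the first 25 terms.
∑_{k=1}^{43} k² = 43×44×87/6 = 27434
∑_{k=1}^{25} k² = 25×26×51/6 = 5525
∑_{k=26}^{43} k² = 27434 - 5525 = 21909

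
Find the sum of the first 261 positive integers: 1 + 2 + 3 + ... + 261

Formula: ∑k = n(n+1)/2
= 261×262/2
= 68382/2
= 34191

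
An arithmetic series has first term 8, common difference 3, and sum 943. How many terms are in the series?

Using S = n/2 × [2a + (n-1)d]
943 = n/2 × [2(8) + (n-1)(3)]
943 = n/2 × [16 + 3n - 3]
1886 = n × [13 + 3n]
3n² + (13)n - 1886 = 0
Discriminant: Δ = (13)² - 4(3)(-1886) = 169 + 22632 = 22801
√Δ = 151
n = [-(13) + √Δ] / (2·3) = (-13 + 151) / 6 = 138 / 6 = 23
(The negative root is discarded since n must be a positive integer.)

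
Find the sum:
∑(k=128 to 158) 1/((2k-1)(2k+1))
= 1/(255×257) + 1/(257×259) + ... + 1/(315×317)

Partial fractions: 1/((2k-1)(2k+1)) = (1/2)[1/(2k-1) - 1/(2k+1)]
The series telescopes:
= (1/2)[1/255 - 1/317]
= 31/80835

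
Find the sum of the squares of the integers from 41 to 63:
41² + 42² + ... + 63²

Use ∑_{k=1}^{n} k² = n(n+1)(2n+1)/6, then subtract the first 40 terms.
∑_{k=1}^{63} k² = 63×64×127/6 = 85344
∑_{k=1}^{40} k² = 40×41×81/6 = 22140
∑_{k=41}^{63} k² = 85344 - 22140 = 63204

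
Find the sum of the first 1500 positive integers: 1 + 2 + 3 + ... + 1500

Formula: ∑k = n(n+1)/2
= 1500×1501/2
= 2251500/2
= 1125750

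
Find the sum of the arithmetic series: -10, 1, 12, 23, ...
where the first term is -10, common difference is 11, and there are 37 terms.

Sₙ = n/2 × (first + last)
Last term = a + (n-1)d = -10 + (37-1)×11 = 386
S_37 = 37/2 × (-10 + 386)
S_37 = 37/2 × 376 = 6956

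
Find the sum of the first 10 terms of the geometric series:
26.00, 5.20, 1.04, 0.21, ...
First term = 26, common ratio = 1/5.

Sₙ = a(1 - rⁿ) / (1 - r)
S_10 = 26(1 - (1/5)^10) / (1 - (1/5))
S_10 = 26(1 - (1/9765625)) / (4/5)
S_10 = 63476556/1953125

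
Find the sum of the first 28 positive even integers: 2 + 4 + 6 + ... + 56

Sum of first n even numbers = n(n+1)
= 28×29
= 812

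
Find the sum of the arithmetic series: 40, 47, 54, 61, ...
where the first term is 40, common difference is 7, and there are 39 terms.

Sₙ = n/2 × (first + last)
Last term = a + (n-1)d = 40 + (39-1)×7 = 306
S_39 = 39/2 × (40 + 306)
S_39 = 39/2 × 346 = 6747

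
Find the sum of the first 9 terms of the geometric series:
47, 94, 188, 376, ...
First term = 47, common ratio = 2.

Sₙ = a(1 - rⁿ) / (1 - r)
S_9 = 47(1 - 2^9) / (1 - 2)
S_9 = 47(1 - 512) / (-1)
S_9 = 24017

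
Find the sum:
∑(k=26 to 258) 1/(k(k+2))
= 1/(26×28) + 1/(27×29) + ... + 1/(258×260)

Partial fractions: 1/(k(k+2)) = (1/2)[1/k - 1/(k+2)]
Telescoping leaves the first two and last two terms:
= (1/2)[1/26 + 1/27 - 1/259 - 1/260]
= 123257/3636360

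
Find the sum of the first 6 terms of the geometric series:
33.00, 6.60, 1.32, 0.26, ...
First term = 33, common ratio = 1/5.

Sₙ = a(1 - rⁿ) / (1 - r)
S_6 = 33(1 - (1/5)^6) / (1 - (1/5))
S_6 = 33(1 - (1/15625)) / (4/5)
S_6 = 128898/3125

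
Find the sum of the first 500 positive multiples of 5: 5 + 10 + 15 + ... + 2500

Factor out 5: = 5(1 + 2 + ... + 500) = 5 × n(n+1)/2
= 5 × 500×501/2
= 5 × 125250
= 626250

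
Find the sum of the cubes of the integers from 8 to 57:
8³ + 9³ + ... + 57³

Use ∑_{k=1}^{n} k³ = [n(n+1)/2]², then subtract the first 7 terms.
∑_{k=1}^{57} k³ = [57×58/2]² = 1653² = 2732409
∑_{k=1}^{7} k³ = [7×8/2]² = 28² = 784
∑_{k=8}^{57} k³ = 2732409 - 784 = 2731625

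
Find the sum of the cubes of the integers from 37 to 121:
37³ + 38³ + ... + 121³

Use ∑_{k=1}^{n} k³ = [n(n+1)/2]², then subtract the first 36 terms.
∑_{k=1}^{121} k³ = [121×122/2]² = 7381² = 54479161
∑_{k=1}^{36} k³ = [36×37/2]² = 666² = 443556
∑_{k=37}^{121} k³ = 54479161 - 443556 = 54035605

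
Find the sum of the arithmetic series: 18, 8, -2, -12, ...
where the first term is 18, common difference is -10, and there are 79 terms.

Sₙ = n/2 × (first + last)
Last term = a + (n-1)d = 18 + (79-1)×(-10) = -762
S_79 = 79/2 × (18 + (-762))
S_79 = 79/2 × (-744) = -29388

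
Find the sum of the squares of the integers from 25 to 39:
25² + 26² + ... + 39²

Use ∑_{k=1}^{n} k² = n(n+1)(2n+1)/6, then subtract the first 24 terms.
∑_{k=1}^{39} k² = 39×40×79/6 = 20540
∑_{k=1}^{24} k² = 24×25×49/6 = 4900
∑_{k=25}^{39} k² = 20540 - 4900 = 15640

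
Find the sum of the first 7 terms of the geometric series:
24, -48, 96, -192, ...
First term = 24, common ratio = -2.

Sₙ = a(1 - rⁿ) / (1 - r)
S_7 = 24(1 - (-2)^7) / (1 - (-2))
S_7 = 24(1 - (-128)) / (3)
S_7 = 1032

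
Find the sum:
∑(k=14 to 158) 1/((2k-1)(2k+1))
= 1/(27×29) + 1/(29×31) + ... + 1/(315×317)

Partial fractions: 1/((2k-1)(2k+1)) = (1/2)[1/(2k-1) - 1/(2k+1)]
The series telescopes:
= (1/2)[1/27 - 1/317]
= 145/8559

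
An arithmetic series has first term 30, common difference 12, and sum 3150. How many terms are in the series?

Using S = n/2 × [2a + (n-1)d]
3150 = n/2 × [2(30) + (n-1)(12)]
3150 = n/2 × [60 + 12n - 12]
6300 = n × [48 + 12n]
12n² + (48)n - 6300 = 0
Discriminant: Δ = (48)² - 4(12)(-6300) = 2304 + 302400 = 304704
√Δ = 552
n = [-(48) + √Δ] / (2·12) = (-48 + 552) / 24 = 504 / 24 = 21
(The negative root is discarded since n must be a positive integer.)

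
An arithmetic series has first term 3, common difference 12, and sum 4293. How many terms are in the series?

Using S = n/2 × [2a + (n-1)d]
4293 = n/2 × [2(3) + (n-1)(12)]
4293 = n/2 × [6 + 12n - 12]
8586 = n × [-6 + 12n]
12n² + (-6)n - 8586 = 0
Discriminant: Δ = (-6)² - 4(12)(-8586) = 36 + 412128 = 412164
√Δ = 642
n = [-(-6) + √Δ] / (2·12) = (6 + 642) / 24 = 648 / 24 = 27
(The negative root is discarded since n must be a positive integer.)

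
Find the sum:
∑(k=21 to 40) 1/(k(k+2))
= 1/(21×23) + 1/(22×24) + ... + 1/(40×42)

Partial fractions: 1/(k(k+2)) = (1/2)[1/k - 1/(k+2)]
Telescoping leaves the first two and last two terms:
= (1/2)[1/21 + 1/22 - 1/41 - 1/42]
= 425/18942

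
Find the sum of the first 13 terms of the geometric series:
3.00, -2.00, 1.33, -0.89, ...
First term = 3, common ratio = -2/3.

Sₙ = a(1 - rⁿ) / (1 - r)
S_13 = 3(1 - (-2/3)^13) / (1 - (-2/3))
S_13 = 3(1 - (-8192/1594323)) / (5/3)
S_13 = 320503/177147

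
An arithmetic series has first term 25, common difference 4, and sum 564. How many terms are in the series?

Using S = n/2 × [2a + (n-1)d]
564 = n/2 × [2(25) + (n-1)(4)]
564 = n/2 × [50 + 4n - 4]
1128 = n × [46 + 4n]
4n² + (46)n - 1128 = 0
Discriminant: Δ = (46)² - 4(4)(-1128) = 2116 + 18048 = 20164
√Δ = 142
n = [-(46) + √Δ] / (2·4) = (-46 + 142) / 8 = 96 / 8 = 12
(The negative root is discarded since n must be a positive integer.)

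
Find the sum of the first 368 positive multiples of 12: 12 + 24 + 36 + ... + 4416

Factor out 12: = 12(1 + 2 + ... + 368) = 12 × n(n+1)/2
= 12 × 368×369/2
= 12 × 67896
= 814752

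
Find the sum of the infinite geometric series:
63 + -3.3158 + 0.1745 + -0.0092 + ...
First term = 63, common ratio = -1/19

For |r| < 1, S = a / (1 - r)
S = 63 / (1 - (-1/19))
S = 63 / (20/19)
S = 1197/20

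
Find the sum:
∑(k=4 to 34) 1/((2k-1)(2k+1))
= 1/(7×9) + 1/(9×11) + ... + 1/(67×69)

Partial fractions: 1/((2k-1)(2k+1)) = (1/2)[1/(2k-1) - 1/(2k+1)]
The series telescopes:
= (1/2)[1/7 - 1/69]
= 31/483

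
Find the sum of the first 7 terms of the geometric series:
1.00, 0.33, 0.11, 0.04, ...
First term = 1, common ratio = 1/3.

Sₙ = a(1 - rⁿ) / (1 - r)
S_7 = 1(1 - (1/3)^7) / (1 - (1/3))
S_7 = 1(1 - (1/2187)) / (2/3)
S_7 = 1093/729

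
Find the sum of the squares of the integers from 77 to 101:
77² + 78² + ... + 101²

Use ∑_{k=1}^{n} k² = n(n+1)(2n+1)/6, then subtract the first 76 terms.
∑_{k=1}^{101} k² = 101×102×203/6 = 348551
∑_{k=1}^{76} k² = 76×77×153/6 = 149226
∑_{k=77}^{101} k² = 348551 - 149226 = 199325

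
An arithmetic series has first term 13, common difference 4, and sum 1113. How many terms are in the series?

Using S = n/2 × [2a + (n-1)d]
1113 = n/2 × [2(13) + (n-1)(4)]
1113 = n/2 × [26 + 4n - 4]
2226 = n × [22 + 4n]
4n² + (22)n - 2226 = 0
Discriminant: Δ = (22)² - 4(4)(-2226) = 484 + 35616 = 36100
√Δ = 190
n = [-(22) + √Δ] / (2·4) = (-22 + 190) / 8 = 168 / 8 = 21
(The negative root is discarded since n must be a positive integer.)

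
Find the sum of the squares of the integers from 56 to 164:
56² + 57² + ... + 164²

Use ∑_{k=1}^{n} k² = n(n+1)(2n+1)/6, then subtract the first 55 terms.
∑_{k=1}^{164} k² = 164×165×329/6 = 1483790
∑_{k=1}^{55} k² = 55×56×111/6 = 56980
∑_{k=56}^{164} k² = 1483790 - 56980 = 1426810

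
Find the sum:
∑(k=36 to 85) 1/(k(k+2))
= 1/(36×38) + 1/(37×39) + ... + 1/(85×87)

Partial fractions: 1/(k(k+2)) = (1/2)[1/k - 1/(k+2)]
Telescoping leaves the first two and last two terms:
= (1/2)[1/36 + 1/37 - 1/86 - 1/87]
= 52625/3322008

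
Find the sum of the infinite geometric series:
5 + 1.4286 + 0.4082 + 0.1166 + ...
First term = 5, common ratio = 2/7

For |r| < 1, S = a / (1 - r)
S = 5 / (1 - (2/7))
S = 5 / (5/7)
S = 7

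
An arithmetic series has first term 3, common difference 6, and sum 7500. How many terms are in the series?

Using S = n/2 × [2a + (n-1)d]
7500 = n/2 × [2(3) + (n-1)(6)]
7500 = n/2 × [6 + 6n - 6]
15000 = n × [0 + 6n]
6n² + (0)n - 15000 = 0
Discriminant: Δ = (0)² - 4(6)(-15000) = 0 + 360000 = 360000
√Δ = 600
n = [-(0) + √Δ] / (2·6) = (0 + 600) / 12 = 600 / 12 = 50
(The negative root is discarded since n must be a positive integer.)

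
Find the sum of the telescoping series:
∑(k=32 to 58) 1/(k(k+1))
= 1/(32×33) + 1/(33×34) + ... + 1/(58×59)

Partial fractions: 1/(k(k+1)) = 1/k - 1/(k+1)
The series telescopes:
= (1/32 - 1/33) + (1/33 - 1/34) + ... + (1/58 - 1/59)
= 1/32 - 1/59
= 27/1888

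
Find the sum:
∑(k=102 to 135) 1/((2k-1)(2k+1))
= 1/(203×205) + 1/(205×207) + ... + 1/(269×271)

Partial fractions: 1/((2k-1)(2k+1)) = (1/2)[1/(2k-1) - 1/(2k+1)]
The series telescopes:
= (1/2)[1/203 - 1/271]
= 34/55013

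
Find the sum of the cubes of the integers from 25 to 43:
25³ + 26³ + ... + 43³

Use ∑_{k=1}^{n} k³ = [n(n+1)/2]², then subtract the first 24 terms.
∑_{k=1}^{43} k³ = [43×44/2]² = 946² = 894916
∑_{k=1}^{24} k³ = [24×25/2]² = 300² = 90000
∑_{k=25}^{43} k³ = 894916 - 90000 = 804916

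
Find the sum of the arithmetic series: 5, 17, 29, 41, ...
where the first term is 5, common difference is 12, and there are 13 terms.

Sₙ = n/2 × (first + last)
Last term = a + (n-1)d = 5 + (13-1)×12 = 149
S_13 = 13/2 × (5 + 149)
S_13 = 13/2 × 154 = 1001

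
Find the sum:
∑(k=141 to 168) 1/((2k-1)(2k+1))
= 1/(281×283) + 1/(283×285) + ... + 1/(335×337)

Partial fractions: 1/((2k-1)(2k+1)) = (1/2)[1/(2k-1) - 1/(2k+1)]
The series telescopes:
= (1/2)[1/281 - 1/337]
= 28/94697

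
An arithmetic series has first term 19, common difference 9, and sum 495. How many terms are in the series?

Using S = n/2 × [2a + (n-1)d]
495 = n/2 × [2(19) + (n-1)(9)]
495 = n/2 × [38 + 9n - 9]
990 = n × [29 + 9n]
9n² + (29)n - 990 = 0
Discriminant: Δ = (29)² - 4(9)(-990) = 841 + 35640 = 36481
√Δ = 191
n = [-(29) + √Δ] / (2·9) = (-29 + 191) / 18 = 162 / 18 = 9
(The negative root is discarded since n must be a positive integer.)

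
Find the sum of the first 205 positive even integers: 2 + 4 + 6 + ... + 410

Sum of first n even numbers = n(n+1)
= 205×206
= 42230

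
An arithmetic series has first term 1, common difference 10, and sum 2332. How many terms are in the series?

Using S = n/2 × [2a + (n-1)d]
2332 = n/2 × [2(1) + (n-1)(10)]
2332 = n/2 × [2 + 10n - 10]
4664 = n × [-8 + 10n]
10n² + (-8)n - 4664 = 0
Discriminant: Δ = (-8)² - 4(10)(-4664) = 64 + 186560 = 186624
√Δ = 432
n = [-(-8) + √Δ] / (2·10) = (8 + 432) / 20 = 440 / 20 = 22
(The negative root is discarded since n must be a positive integer.)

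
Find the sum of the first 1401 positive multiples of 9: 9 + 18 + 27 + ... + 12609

Factor out 9: = 9(1 + 2 + ... + 1401) = 9 × n(n+1)/2
= 9 × 1401×1402/2
= 9 × 982101
= 8838909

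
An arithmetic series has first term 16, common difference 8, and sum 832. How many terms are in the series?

Using S = n/2 × [2a + (n-1)d]
832 = n/2 × [2(16) + (n-1)(8)]
832 = n/2 × [32 + 8n - 8]
1664 = n × [24 + 8n]
8n² + (24)n - 1664 = 0
Discriminant: Δ = (24)² - 4(8)(-1664) = 576 + 53248 = 53824
√Δ = 232
n = [-(24) + √Δ] / (2·8) = (-24 + 232) / 16 = 208 / 16 = 13
(The negative root is discarded since n must be a positive integer.)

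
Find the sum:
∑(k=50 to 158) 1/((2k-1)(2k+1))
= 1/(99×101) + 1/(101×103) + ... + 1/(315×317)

Partial fractions: 1/((2k-1)(2k+1)) = (1/2)[1/(2k-1) - 1/(2k+1)]
The series telescopes:
= (1/2)[1/99 - 1/317]
= 109/31383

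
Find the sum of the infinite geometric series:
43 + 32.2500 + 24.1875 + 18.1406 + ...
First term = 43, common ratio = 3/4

For |r| < 1, S = a / (1 - r)
S = 43 / (1 - (3/4))
S = 43 / (1/4)
S = 172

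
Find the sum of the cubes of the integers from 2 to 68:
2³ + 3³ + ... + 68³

Use ∑_{k=1}^{n} k³ = [n(n+1)/2]², then subtract the first 1 terms.
∑_{k=1}^{68} k³ = [68×69/2]² = 2346² = 5503716
∑_{k=1}^{1} k³ = [1×2/2]² = 1² = 1
∑_{k=2}^{68} k³ = 5503716 - 1 = 5503715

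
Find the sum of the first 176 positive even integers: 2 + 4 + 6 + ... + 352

Sum of first n even numbers = n(n+1)
= 176×177
= 31152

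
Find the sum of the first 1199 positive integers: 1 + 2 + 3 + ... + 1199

Formula: ∑k = n(n+1)/2
= 1199×1200/2
= 1438800/2
= 719400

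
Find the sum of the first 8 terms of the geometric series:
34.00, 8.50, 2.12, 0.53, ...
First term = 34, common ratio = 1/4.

Sₙ = a(1 - rⁿ) / (1 - r)
S_8 = 34(1 - (1/4)^8) / (1 - (1/4))
S_8 = 34(1 - (1/65536)) / (3/4)
S_8 = 371365/8192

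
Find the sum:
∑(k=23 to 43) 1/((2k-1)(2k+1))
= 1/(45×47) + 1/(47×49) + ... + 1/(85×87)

Partial fractions: 1/((2k-1)(2k+1)) = (1/2)[1/(2k-1) - 1/(2k+1)]
The series telescopes:
= (1/2)[1/45 - 1/87]
= 7/1305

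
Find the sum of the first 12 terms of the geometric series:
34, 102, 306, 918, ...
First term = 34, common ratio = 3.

Sₙ = a(1 - rⁿ) / (1 - r)
S_12 = 34(1 - 3^12) / (1 - 3)
S_12 = 34(1 - 531441) / (-2)
S_12 = 9034480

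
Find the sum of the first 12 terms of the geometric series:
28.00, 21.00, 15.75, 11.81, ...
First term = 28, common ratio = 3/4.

Sₙ = a(1 - rⁿ) / (1 - r)
S_12 = 28(1 - (3/4)^12) / (1 - (3/4))
S_12 = 28(1 - (531441/16777216)) / (1/4)
S_12 = 113720425/1048576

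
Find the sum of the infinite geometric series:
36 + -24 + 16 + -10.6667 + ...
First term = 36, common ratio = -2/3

For |r| < 1, S = a / (1 - r)
S = 36 / (1 - (-2/3))
S = 36 / (5/3)
S = 108/5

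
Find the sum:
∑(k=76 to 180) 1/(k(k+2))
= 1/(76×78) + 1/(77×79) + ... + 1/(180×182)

Partial fractions: 1/(k(k+2)) = (1/2)[1/k - 1/(k+2)]
Telescoping leaves the first two and last two terms:
= (1/2)[1/76 + 1/77 - 1/181 - 1/182]
= 208275/27539512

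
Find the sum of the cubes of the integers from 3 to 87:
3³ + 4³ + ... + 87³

Use ∑_{k=1}^{n} k³ = [n(n+1)/2]², then subtract the first 2 terms.
∑_{k=1}^{87} k³ = [87×88/2]² = 3828² = 14653584
∑_{k=1}^{2} k³ = [2×3/2]² = 3² = 9
∑_{k=3}^{87} k³ = 14653584 - 9 = 14653575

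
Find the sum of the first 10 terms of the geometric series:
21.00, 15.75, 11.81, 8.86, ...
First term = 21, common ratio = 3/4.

Sₙ = a(1 - rⁿ) / (1 - r)
S_10 = 21(1 - (3/4)^10) / (1 - (3/4))
S_10 = 21(1 - (59049/1048576)) / (1/4)
S_10 = 20780067/262144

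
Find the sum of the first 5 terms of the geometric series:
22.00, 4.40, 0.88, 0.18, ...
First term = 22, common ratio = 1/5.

Sₙ = a(1 - rⁿ) / (1 - r)
S_5 = 22(1 - (1/5)^5) / (1 - (1/5))
S_5 = 22(1 - (1/3125)) / (4/5)
S_5 = 17182/625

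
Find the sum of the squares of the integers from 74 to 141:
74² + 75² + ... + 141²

Use ∑_{k=1}^{n} k² = n(n+1)(2n+1)/6, then subtract the first 73 terms.
∑_{k=1}^{141} k² = 141×142×283/6 = 944371
∑_{k=1}^{73} k² = 73×74×147/6 = 132349
∑_{k=74}^{141} k² = 944371 - 132349 = 812022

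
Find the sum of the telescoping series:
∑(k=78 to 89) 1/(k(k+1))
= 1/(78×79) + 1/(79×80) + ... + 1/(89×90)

Partial fractions: 1/(k(k+1)) = 1/k - 1/(k+1)
The series telescopes:
= (1/78 - 1/79) + (1/79 - 1/80) + ... + (1/89 - 1/90)
= 1/78 - 1/90
= 1/585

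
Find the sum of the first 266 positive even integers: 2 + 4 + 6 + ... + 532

Sum of first n even numbers = n(n+1)
= 266×267
= 71022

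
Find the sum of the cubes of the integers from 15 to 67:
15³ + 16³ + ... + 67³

Use ∑_{k=1}^{n} k³ = [n(n+1)/2]², then subtract the first 14 terms.
∑_{k=1}^{67} k³ = [67×68/2]² = 2278² = 5189284
∑_{k=1}^{14} k³ = [14×15/2]² = 105² = 11025
∑_{k=15}^{67} k³ = 5189284 - 11025 = 5178259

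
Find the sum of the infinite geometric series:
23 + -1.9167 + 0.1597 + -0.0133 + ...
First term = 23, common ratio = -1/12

For |r| < 1, S = a / (1 - r)
S = 23 / (1 - (-1/12))
S = 23 / (13/12)
S = 276/13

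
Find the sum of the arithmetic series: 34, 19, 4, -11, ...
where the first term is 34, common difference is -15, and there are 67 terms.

Sₙ = n/2 × (first + last)
Last term = a + (n-1)d = 34 + (67-1)×(-15) = -956
S_67 = 67/2 × (34 + (-956))
S_67 = 67/2 × (-922) = -30887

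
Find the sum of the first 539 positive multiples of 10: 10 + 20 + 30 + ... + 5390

Factor out 10: = 10(1 + 2 + ... + 539) = 10 × n(n+1)/2
= 10 × 539×540/2
= 10 × 145530
= 1455300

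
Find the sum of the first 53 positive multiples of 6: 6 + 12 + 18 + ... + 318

Factor out 6: = 6(1 + 2 + ... + 53) = 6 × n(n+1)/2
= 6 × 53×54/2
= 6 × 1431
= 8586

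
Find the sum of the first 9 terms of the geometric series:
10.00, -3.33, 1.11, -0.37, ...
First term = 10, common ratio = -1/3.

Sₙ = a(1 - rⁿ) / (1 - r)
S_9 = 10(1 - (-1/3)^9) / (1 - (-1/3))
S_9 = 10(1 - (-1/19683)) / (4/3)
S_9 = 49210/6561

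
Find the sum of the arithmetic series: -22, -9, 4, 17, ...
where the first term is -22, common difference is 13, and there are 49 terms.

Sₙ = n/2 × (first + last)
Last term = a + (n-1)d = -22 + (49-1)×13 = 602
S_49 = 49/2 × (-22 + 602)
S_49 = 49/2 × 580 = 14210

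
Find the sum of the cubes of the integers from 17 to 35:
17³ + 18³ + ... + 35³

Use ∑_{k=1}^{n} k³ = [n(n+1)/2]², then subtract the first 16 terms.
∑_{k=1}^{35} k³ = [35×36/2]² = 630² = 396900
∑_{k=1}^{16} k³ = [16×17/2]² = 136² = 18496
∑_{k=17}^{35} k³ = 396900 - 18496 = 378404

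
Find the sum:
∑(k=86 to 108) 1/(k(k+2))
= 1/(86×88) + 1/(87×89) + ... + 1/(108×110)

Partial fractions: 1/(k(k+2)) = (1/2)[1/k - 1/(k+2)]
Telescoping leaves the first two and last two terms:
= (1/2)[1/86 + 1/87 - 1/109 - 1/110]
= 54464/22427295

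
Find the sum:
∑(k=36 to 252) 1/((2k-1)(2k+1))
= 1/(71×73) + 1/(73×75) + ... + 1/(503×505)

Partial fractions: 1/((2k-1)(2k+1)) = (1/2)[1/(2k-1) - 1/(2k+1)]
The series telescopes:
= (1/2)[1/71 - 1/505]
= 217/35855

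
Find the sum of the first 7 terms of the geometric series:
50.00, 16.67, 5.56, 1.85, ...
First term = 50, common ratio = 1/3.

Sₙ = a(1 - rⁿ) / (1 - r)
S_7 = 50(1 - (1/3)^7) / (1 - (1/3))
S_7 = 50(1 - (1/2187)) / (2/3)
S_7 = 54650/729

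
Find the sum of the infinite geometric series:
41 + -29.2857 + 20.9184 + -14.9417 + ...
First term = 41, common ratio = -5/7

For |r| < 1, S = a / (1 - r)
S = 41 / (1 - (-5/7))
S = 41 / (12/7)
S = 287/12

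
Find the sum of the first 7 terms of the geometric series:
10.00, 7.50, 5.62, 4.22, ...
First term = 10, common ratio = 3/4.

Sₙ = a(1 - rⁿ) / (1 - r)
S_7 = 10(1 - (3/4)^7) / (1 - (3/4))
S_7 = 10(1 - (2187/16384)) / (1/4)
S_7 = 70985/2048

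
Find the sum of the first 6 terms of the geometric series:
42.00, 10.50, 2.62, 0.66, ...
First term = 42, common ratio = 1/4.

Sₙ = a(1 - rⁿ) / (1 - r)
S_6 = 42(1 - (1/4)^6) / (1 - (1/4))
S_6 = 42(1 - (1/4096)) / (3/4)
S_6 = 28665/512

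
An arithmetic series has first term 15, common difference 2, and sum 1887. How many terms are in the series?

Using S = n/2 × [2a + (n-1)d]
1887 = n/2 × [2(15) + (n-1)(2)]
1887 = n/2 × [30 + 2n - 2]
3774 = n × [28 + 2n]
2n² + (28)n - 3774 = 0
Discriminant: Δ = (28)² - 4(2)(-3774) = 784 + 30192 = 30976
√Δ = 176
n = [-(28) + √Δ] / (2·2) = (-28 + 176) / 4 = 148 / 4 = 37
(The negative root is discarded since n must be a positive integer.)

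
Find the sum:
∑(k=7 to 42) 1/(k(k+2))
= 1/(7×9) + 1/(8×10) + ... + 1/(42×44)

Partial fractions: 1/(k(k+2)) = (1/2)[1/k - 1/(k+2)]
Telescoping leaves the first two and last two terms:
= (1/2)[1/7 + 1/8 - 1/43 - 1/44]
= 5877/52976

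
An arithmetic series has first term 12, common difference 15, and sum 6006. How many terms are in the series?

Using S = n/2 × [2a + (n-1)d]
6006 = n/2 × [2(12) + (n-1)(15)]
6006 = n/2 × [24 + 15n - 15]
12012 = n × [9 + 15n]
15n² + (9)n - 12012 = 0
Discriminant: Δ = (9)² - 4(15)(-12012) = 81 + 720720 = 720801
√Δ = 849
n = [-(9) + √Δ] / (2·15) = (-9 + 849) / 30 = 840 / 30 = 28
(The negative root is discarded since n must be a positive integer.)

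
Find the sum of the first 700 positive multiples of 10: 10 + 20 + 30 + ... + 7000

Factor out 10: = 10(1 + 2 + ... + 700) = 10 × n(n+1)/2
= 10 × 700×701/2
= 10 × 245350
= 2453500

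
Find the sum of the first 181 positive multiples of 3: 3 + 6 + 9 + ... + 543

Factor out 3: = 3(1 + 2 + ... + 181) = 3 × n(n+1)/2
= 3 × 181×182/2
= 3 × 16471
= 49413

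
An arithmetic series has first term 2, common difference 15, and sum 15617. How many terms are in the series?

Using S = n/2 × [2a + (n-1)d]
15617 = n/2 × [2(2) + (n-1)(15)]
15617 = n/2 × [4 + 15n - 15]
31234 = n × [-11 + 15n]
15n² + (-11)n - 31234 = 0
Discriminant: Δ = (-11)² - 4(15)(-31234) = 121 + 1874040 = 1874161
√Δ = 1369
n = [-(-11) + √Δ] / (2·15) = (11 + 1369) / 30 = 1380 / 30 = 46
(The negative root is discarded since n must be a positive integer.)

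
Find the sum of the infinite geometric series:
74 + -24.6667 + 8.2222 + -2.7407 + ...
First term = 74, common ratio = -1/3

For |r| < 1, S = a / (1 - r)
S = 74 / (1 - (-1/3))
S = 74 / (4/3)
S = 111/2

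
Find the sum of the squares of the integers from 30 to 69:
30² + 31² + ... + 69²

Use ∑_{k=1}^{n} k² = n(n+1)(2n+1)/6, then subtract the first 29 terms.
∑_{k=1}^{69} k² = 69×70×139/6 = 111895
∑_{k=1}^{29} k² = 29×30×59/6 = 8555
∑_{k=30}^{69} k² = 111895 - 8555 = 103340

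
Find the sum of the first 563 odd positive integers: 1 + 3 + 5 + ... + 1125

Sum of first n odd numbers = n²
= 563²
= 316969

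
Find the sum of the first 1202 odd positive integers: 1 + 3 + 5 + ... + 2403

Sum of first n odd numbers = n²
= 1202²
= 1444804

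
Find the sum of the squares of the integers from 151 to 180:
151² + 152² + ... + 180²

Use ∑_{k=1}^{n} k² = n(n+1)(2n+1)/6, then subtract the first 150 terms.
∑_{k=1}^{180} k² = 180×181×361/6 = 1960230
∑_{k=1}^{150} k² = 150×151×301/6 = 1136275
∑_{k=151}^{180} k² = 1960230 - 1136275 = 823955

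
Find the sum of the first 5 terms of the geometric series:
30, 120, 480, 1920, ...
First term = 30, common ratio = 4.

Sₙ = a(1 - rⁿ) / (1 - r)
S_5 = 30(1 - 4^5) / (1 - 4)
S_5 = 30(1 - 1024) / (-3)
S_5 = 10230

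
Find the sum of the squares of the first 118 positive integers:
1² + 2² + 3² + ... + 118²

Formula: ∑k² = n(n+1)(2n+1)/6
= 118×119×237/6
= 3327954/6
= 554659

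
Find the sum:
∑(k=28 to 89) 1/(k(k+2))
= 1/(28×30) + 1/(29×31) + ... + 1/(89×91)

Partial fractions: 1/(k(k+2)) = (1/2)[1/k - 1/(k+2)]
Telescoping leaves the first two and last two terms:
= (1/2)[1/28 + 1/29 - 1/90 - 1/91]
= 22847/950040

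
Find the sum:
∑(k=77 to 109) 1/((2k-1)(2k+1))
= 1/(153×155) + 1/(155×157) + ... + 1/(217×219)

Partial fractions: 1/((2k-1)(2k+1)) = (1/2)[1/(2k-1) - 1/(2k+1)]
The series telescopes:
= (1/2)[1/153 - 1/219]
= 11/11169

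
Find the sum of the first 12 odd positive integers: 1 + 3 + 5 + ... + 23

Sum of first n odd numbers = n²
= 12²
= 144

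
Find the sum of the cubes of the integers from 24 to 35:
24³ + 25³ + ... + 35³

Use ∑_{k=1}^{n} k³ = [n(n+1)/2]², then subtract the first 23 terms.
∑_{k=1}^{35} k³ = [35×36/2]² = 630² = 396900
∑_{k=1}^{23} k³ = [23×24/2]² = 276² = 76176
∑_{k=24}^{35} k³ = 396900 - 76176 = 320724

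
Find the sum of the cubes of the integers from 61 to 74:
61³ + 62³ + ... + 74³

Use ∑_{k=1}^{n} k³ = [n(n+1)/2]², then subtract the first 60 terms.
∑_{k=1}^{74} k³ = [74×75/2]² = 2775² = 7700625
∑_{k=1}^{60} k³ = [60×61/2]² = 1830² = 3348900
∑_{k=61}^{74} k³ = 7700625 - 3348900 = 4351725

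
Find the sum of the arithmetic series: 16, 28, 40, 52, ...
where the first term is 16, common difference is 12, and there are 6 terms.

Sₙ = n/2 × (first + last)
Last term = a + (n-1)d = 16 + (6-1)×12 = 76
S_6 = 6/2 × (16 + 76)
S_6 = 6/2 × 92 = 276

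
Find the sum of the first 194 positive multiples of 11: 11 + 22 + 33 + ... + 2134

Factor out 11: = 11(1 + 2 + ... + 194) = 11 × n(n+1)/2
= 11 × 194×195/2
= 11 × 18915
= 208065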